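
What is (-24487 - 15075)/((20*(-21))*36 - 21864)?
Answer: 19781/18492 ≈ 1.0697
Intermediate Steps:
(-24487 - 15075)/((20*(-21))*36 - 21864) = -39562/(-420*36 - 21864) = -39562/(-15120 - 21864) = -39562/(-36984) = -39562*(-1/36984) = 19781/18492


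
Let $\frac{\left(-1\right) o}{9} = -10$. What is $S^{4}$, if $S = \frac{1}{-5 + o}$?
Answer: $\frac{1}{52200625} \approx 1.9157 \cdot 10^{-8}$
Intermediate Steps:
$o = 90$ ($o = \left(-9\right) \left(-10\right) = 90$)
$S = \frac{1}{85}$ ($S = \frac{1}{-5 + 90} = \frac{1}{85} \approx 0.011765$)
$S^{4} = \left(\frac{1}{85}\right)^{4} = \frac{1}{52200625}$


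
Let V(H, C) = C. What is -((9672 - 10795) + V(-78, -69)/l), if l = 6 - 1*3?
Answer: 1146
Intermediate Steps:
l = 3 (l = 6 - 3 = 3)
-((9672 - 10795) + V(-78, -69)/l) = -((9672 - 10795) - 69/3) = -(-1123 - 69*1/3) = -(-1123 - 23) = -1*(-1146) = 1146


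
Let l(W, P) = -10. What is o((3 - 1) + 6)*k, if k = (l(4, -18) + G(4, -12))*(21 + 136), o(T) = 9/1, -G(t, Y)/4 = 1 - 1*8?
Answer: 25434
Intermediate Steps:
G(t, Y) = 28 (G(t, Y) = -4*(1 - 1*8) = -4*(1 - 8) = -4*(-7) = 28)
o(T) = 9 (o(T) = 9*1 = 9)
k = 2826 (k = (-10 + 28)*(21 + 136) = 18*157 = 2826)
o((3 - 1) + 6)*k = 9*2826 = 25434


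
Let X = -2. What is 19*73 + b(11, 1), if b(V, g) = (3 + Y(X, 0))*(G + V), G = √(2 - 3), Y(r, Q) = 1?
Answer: 1431 + 4*I ≈ 1431.0 + 4.0*I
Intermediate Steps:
G = I (G = √(-1) = I ≈ 1.0*I)
b(V, g) = 4*I + 4*V (b(V, g) = (3 + 1)*(I + V) = 4*(I + V) = 4*I + 4*V)
19*73 + b(11, 1) = 19*73 + (4*I + 4*11) = 1387 + (4*I + 44) = 1387 + (44 + 4*I) = 1431 + 4*I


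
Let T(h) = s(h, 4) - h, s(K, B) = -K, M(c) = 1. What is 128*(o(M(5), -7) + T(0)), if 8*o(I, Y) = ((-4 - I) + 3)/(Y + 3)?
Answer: 8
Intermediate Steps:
T(h) = -2*h (T(h) = -h - h = -2*h)
o(I, Y) = (-1 - I)/(8*(3 + Y)) (o(I, Y) = (((-4 - I) + 3)/(Y + 3))/8 = ((-1 - I)/(3 + Y))/8 = (-1 - I)/(8*(3 + Y)))
128*(o(M(5), -7) + T(0)) = 128*((-1 - 1*1)/(8*(3 - 7)) - 2*0) = 128*((1/8)*(-1 - 1)/(-4) + 0) = 128*((1/8)*(-1/4)*(-2) + 0) = 128*(1/16 + 0) = 128*(1/16) = 8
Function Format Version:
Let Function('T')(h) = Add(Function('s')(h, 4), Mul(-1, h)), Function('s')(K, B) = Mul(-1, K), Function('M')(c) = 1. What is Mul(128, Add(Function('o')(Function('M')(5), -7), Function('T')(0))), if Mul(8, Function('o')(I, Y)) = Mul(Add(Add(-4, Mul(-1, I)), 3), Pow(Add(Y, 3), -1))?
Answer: 8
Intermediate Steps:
Function('T')(h) = Mul(-2, h) (Function('T')(h) = Add(Mul(-1, h), Mul(-1, h)) = Mul(-2, h))
Function('o')(I, Y) = Mul(Rational(1, 8), Pow(Add(3, Y), -1), Add(-1, Mul(-1, I))) (Function('o')(I, Y) = Mul(Rational(1, 8), Mul(Add(Add(-4, Mul(-1, I)), 3), Pow(Add(Y, 3), -1))) = Mul(Rational(1, 8), Mul(Add(-1, Mul(-1, I)), Pow(Add(3, Y), -1))) = Mul(Rational(1, 8), Mul(Pow(Add(3, Y), -1), Add(-1, Mul(-1, I)))) = Mul(Rational(1, 8), Pow(Add(3, Y), -1), Add(-1, Mul(-1, I))))
Mul(128, Add(Function('o')(Function('M')(5), -7), Function('T')(0))) = Mul(128, Add(Mul(Rational(1, 8), Pow(Add(3, -7), -1), Add(-1, Mul(-1, 1))), Mul(-2, 0))) = Mul(128, Add(Mul(Rational(1, 8), Pow(-4, -1), Add(-1, -1)), 0)) = Mul(128, Add(Mul(Rational(1, 8), Rational(-1, 4), -2), 0)) = Mul(128, Add(Rational(1, 16), 0)) = Mul(128, Rational(1, 16)) = 8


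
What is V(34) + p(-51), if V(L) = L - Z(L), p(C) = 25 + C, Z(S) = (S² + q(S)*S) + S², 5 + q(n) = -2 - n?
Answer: -910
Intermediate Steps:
q(n) = -7 - n (q(n) = -5 + (-2 - n) = -7 - n)
Z(S) = 2*S² + S*(-7 - S) (Z(S) = (S² + (-7 - S)*S) + S² = (S² + S*(-7 - S)) + S² = 2*S² + S*(-7 - S))
V(L) = L - L*(-7 + L)
V(34) + p(-51) = 34*(8 - 1*34) + (25 - 51) = 34*(8 - 34) - 26 = 34*(-26) - 26 = -884 - 26 = -910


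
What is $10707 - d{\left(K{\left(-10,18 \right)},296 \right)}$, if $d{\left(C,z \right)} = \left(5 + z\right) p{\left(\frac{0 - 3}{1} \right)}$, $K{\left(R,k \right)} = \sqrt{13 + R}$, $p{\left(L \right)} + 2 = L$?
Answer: $12212$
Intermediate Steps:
$p{\left(L \right)} = -2 + L$
$d{\left(C,z \right)} = -25 - 5 z$ ($d{\left(C,z \right)} = \left(5 + z\right) \left(-2 + \frac{0 - 3}{1}\right) = \left(5 + z\right) \left(-2 - 3\right) = \left(5 + z\right) \left(-5\right) = -25 - 5 z$)
$10707 - d{\left(K{\left(-10,18 \right)},296 \right)} = 10707 - \left(-25 - 1480\right) = 10707 - -1505 = 10707 + 1505 = 12212$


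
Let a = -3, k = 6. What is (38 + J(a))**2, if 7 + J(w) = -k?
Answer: 625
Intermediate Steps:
J(w) = -13 (J(w) = -7 - 1*6 = -7 - 6 = -13)
(38 + J(a))**2 = (38 - 13)**2 = 25**2 = 625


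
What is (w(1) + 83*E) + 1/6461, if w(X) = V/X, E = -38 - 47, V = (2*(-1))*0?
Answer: -45582354/6461 ≈ -7055.0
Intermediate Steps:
V = 0 (V = -2*0 = 0)
E = -85
w(X) = 0 (w(X) = 0/X = 0)
(w(1) + 83*E) + 1/6461 = (0 + 83*(-85)) + 1/6461 = (0 - 7055) + 1/6461 = -7055 + 1/6461 = -45582354/6461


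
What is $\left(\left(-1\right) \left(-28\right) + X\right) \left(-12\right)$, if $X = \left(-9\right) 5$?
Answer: $204$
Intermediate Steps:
$X = -45$
$\left(\left(-1\right) \left(-28\right) + X\right) \left(-12\right) = \left(\left(-1\right) \left(-28\right) - 45\right) \left(-12\right) = \left(28 - 45\right) \left(-12\right) = \left(-17\right) \left(-12\right) = 204$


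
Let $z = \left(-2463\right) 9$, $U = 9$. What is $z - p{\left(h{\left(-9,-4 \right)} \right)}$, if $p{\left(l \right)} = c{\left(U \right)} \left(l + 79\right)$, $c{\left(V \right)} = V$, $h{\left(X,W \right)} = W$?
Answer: $-22842$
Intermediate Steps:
$z = -22167$
$p{\left(l \right)} = 711 + 9 l$ ($p{\left(l \right)} = 9 \left(l + 79\right) = 9 \left(79 + l\right) = 711 + 9 l$)
$z - p{\left(h{\left(-9,-4 \right)} \right)} = -22167 - \left(711 + 9 \left(-4\right)\right) = -22167 - \left(711 - 36\right) = -22167 - 675 = -22842$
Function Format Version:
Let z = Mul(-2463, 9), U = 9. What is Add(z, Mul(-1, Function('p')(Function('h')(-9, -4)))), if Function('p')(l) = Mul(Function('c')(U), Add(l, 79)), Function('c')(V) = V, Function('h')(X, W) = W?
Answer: -22842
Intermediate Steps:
z = -22167
Function('p')(l) = Add(711, Mul(9, l)) (Function('p')(l) = Mul(9, Add(l, 79)) = Mul(9, Add(79, l)) = Add(711, Mul(9, l)))
Add(z, Mul(-1, Function('p')(Function('h')(-9, -4)))) = Add(-22167, Mul(-1, Add(711, Mul(9, -4)))) = Add(-22167, Mul(-1, Add(711, -36))) = Add(-22167, Mul(-1, 675)) = Add(-22167, -675) = -22842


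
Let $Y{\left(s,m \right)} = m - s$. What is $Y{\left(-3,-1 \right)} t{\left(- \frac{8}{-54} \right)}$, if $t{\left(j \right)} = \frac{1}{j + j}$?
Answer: $\frac{27}{4} \approx 6.75$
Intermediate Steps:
$t{\left(j \right)} = \frac{1}{2 j}$
$Y{\left(-3,-1 \right)} t{\left(- \frac{8}{-54} \right)} = \left(-1 - -3\right) \frac{1}{2 \left(- \frac{8}{-54}\right)} = \left(-1 + 3\right) \frac{1}{2 \left(\left(-8\right) \left(- \frac{1}{54}\right)\right)} = 2 \frac{1}{2 \cdot \frac{4}{27}} = 2 \cdot \frac{1}{2} \cdot \frac{27}{4} = 2 \cdot \frac{27}{8} = \frac{27}{4}$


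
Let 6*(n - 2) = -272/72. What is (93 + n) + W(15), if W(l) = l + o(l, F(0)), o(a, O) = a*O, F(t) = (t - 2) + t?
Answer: 2143/27 ≈ 79.370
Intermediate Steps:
F(t) = -2 + 2*t (F(t) = (-2 + t) + t = -2 + 2*t)
o(a, O) = O*a
n = 37/27 (n = 2 + (-272/72)/6 = 2 + (-272*1/72)/6 = 2 + (⅙)*(-34/9) = 2 - 17/27 = 37/27 ≈ 1.3704)
W(l) = -l (W(l) = l + (-2 + 2*0)*l = l + (-2 + 0)*l = l - 2*l = -l)
(93 + n) + W(15) = (93 + 37/27) - 1*15 = 2548/27 - 15 = 2143/27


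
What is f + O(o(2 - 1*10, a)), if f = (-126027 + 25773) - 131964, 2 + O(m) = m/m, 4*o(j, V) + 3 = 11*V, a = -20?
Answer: -232219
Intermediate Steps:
o(j, V) = -3/4 + 11*V/4 (o(j, V) = -3/4 + (11*V)/4 = -3/4 + 11*V/4)
O(m) = -1 (O(m) = -2 + m/m = -2 + 1 = -1)
f = -232218 (f = -100254 - 131964 = -232218)
f + O(o(2 - 1*10, a)) = -232218 - 1 = -232219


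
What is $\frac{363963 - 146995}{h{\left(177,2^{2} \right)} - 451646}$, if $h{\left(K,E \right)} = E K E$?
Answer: $- \frac{108484}{224407} \approx -0.48343$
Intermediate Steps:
$h{\left(K,E \right)} = K E^{2}$ ($h{\left(K,E \right)} = E E K = K E^{2}$)
$\frac{363963 - 146995}{h{\left(177,2^{2} \right)} - 451646} = \frac{363963 - 146995}{177 \left(2^{2}\right)^{2} - 451646} = \frac{216968}{177 \cdot 4^{2} - 451646} = \frac{216968}{177 \cdot 16 - 451646} = \frac{216968}{2832 - 451646} = \frac{216968}{-448814} = 216968 \left(- \frac{1}{448814}\right) = - \frac{108484}{224407}$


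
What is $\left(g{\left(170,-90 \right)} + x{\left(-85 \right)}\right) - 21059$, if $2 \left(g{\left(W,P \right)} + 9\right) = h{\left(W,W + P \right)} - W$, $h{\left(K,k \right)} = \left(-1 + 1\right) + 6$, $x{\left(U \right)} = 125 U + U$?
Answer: $-31860$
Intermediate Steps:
$x{\left(U \right)} = 126 U$
$h{\left(K,k \right)} = 6$ ($h{\left(K,k \right)} = 0 + 6 = 6$)
$g{\left(W,P \right)} = -6 - \frac{W}{2}$ ($g{\left(W,P \right)} = -9 + \frac{6 - W}{2} = -9 - \left(-3 + \frac{W}{2}\right) = -6 - \frac{W}{2}$)
$\left(g{\left(170,-90 \right)} + x{\left(-85 \right)}\right) - 21059 = \left(\left(-6 - 85\right) + 126 \left(-85\right)\right) - 21059 = \left(\left(-6 - 85\right) - 10710\right) - 21059 = \left(-91 - 10710\right) - 21059 = -10801 - 21059 = -31860$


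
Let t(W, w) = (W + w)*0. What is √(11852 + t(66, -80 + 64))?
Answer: 2*√2963 ≈ 108.87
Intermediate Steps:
t(W, w) = 0
√(11852 + t(66, -80 + 64)) = √(11852 + 0) = √11852 = 2*√2963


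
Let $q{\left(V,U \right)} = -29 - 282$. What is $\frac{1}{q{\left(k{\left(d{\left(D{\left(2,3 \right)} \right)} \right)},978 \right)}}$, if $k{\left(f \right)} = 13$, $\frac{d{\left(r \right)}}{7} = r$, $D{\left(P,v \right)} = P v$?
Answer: $- \frac{1}{311} \approx -0.0032154$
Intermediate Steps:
$d{\left(r \right)} = 7 r$
$q{\left(V,U \right)} = -311$
$\frac{1}{q{\left(k{\left(d{\left(D{\left(2,3 \right)} \right)} \right)},978 \right)}} = \frac{1}{-311} = - \frac{1}{311}$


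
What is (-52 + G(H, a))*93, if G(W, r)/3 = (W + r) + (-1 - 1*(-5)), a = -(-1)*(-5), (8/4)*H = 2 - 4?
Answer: -5394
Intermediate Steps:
H = -1 (H = (2 - 4)/2 = (½)*(-2) = -1)
a = -5 (a = -1*(-1)*(-5) = 1*(-5) = -5)
G(W, r) = 12 + 3*W + 3*r (G(W, r) = 3*((W + r) + (-1 - 1*(-5))) = 3*((W + r) + (-1 + 5)) = 3*((W + r) + 4) = 3*(4 + W + r) = 12 + 3*W + 3*r)
(-52 + G(H, a))*93 = (-52 + (12 + 3*(-1) + 3*(-5)))*93 = (-52 + (12 - 3 - 15))*93 = (-52 - 6)*93 = -58*93 = -5394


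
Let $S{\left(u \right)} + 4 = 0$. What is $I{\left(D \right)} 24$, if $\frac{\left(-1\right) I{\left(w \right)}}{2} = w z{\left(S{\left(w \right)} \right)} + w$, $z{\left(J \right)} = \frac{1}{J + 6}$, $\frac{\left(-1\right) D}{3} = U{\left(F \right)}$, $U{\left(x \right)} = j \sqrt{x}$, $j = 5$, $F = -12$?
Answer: $2160 i \sqrt{3} \approx 3741.2 i$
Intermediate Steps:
$S{\left(u \right)} = -4$ ($S{\left(u \right)} = -4 + 0 = -4$)
$U{\left(x \right)} = 5 \sqrt{x}$
$D = - 30 i \sqrt{3}$ ($D = - 3 \cdot 5 \sqrt{-12} = - 3 \cdot 5 \cdot 2 i \sqrt{3} = - 3 \cdot 10 i \sqrt{3} = - 30 i \sqrt{3} \approx - 51.962 i$)
$z{\left(J \right)} = \frac{1}{6 + J}$
$I{\left(w \right)} = - 3 w$ ($I{\left(w \right)} = - 2 \left(\frac{w}{6 - 4} + w\right) = - 2 \left(\frac{w}{2} + w\right) = - 2 \frac{3 w}{2} = - 3 w$)
$I{\left(D \right)} 24 = - 3 \left(- 30 i \sqrt{3}\right) 24 = 90 i \sqrt{3} \cdot 24 = 2160 i \sqrt{3}$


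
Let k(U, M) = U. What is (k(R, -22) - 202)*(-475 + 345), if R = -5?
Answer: 26910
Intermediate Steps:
(k(R, -22) - 202)*(-475 + 345) = (-5 - 202)*(-475 + 345) = -207*(-130) = 26910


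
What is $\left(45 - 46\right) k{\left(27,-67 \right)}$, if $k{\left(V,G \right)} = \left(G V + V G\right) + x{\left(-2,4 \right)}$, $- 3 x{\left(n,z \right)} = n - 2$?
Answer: $\frac{10850}{3} \approx 3616.7$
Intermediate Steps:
$x{\left(n,z \right)} = \frac{2}{3} - \frac{n}{3}$ ($x{\left(n,z \right)} = - \frac{n - 2}{3} = - \frac{-2 + n}{3} = \frac{2}{3} - \frac{n}{3}$)
$k{\left(V,G \right)} = \frac{4}{3} + 2 G V$ ($k{\left(V,G \right)} = \left(G V + V G\right) + \left(\frac{2}{3} - - \frac{2}{3}\right) = \left(G V + G V\right) + \left(\frac{2}{3} + \frac{2}{3}\right) = 2 G V + \frac{4}{3} = \frac{4}{3} + 2 G V$)
$\left(45 - 46\right) k{\left(27,-67 \right)} = \left(45 - 46\right) \left(\frac{4}{3} + 2 \left(-67\right) 27\right) = \left(45 - 46\right) \left(\frac{4}{3} - 3618\right) = \left(-1\right) \left(- \frac{10850}{3}\right) = \frac{10850}{3}$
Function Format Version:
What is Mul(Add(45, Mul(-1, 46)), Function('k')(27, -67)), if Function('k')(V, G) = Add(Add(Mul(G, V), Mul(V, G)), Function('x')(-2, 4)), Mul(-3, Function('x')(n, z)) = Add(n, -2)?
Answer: Rational(10850, 3) ≈ 3616.7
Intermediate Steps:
Function('x')(n, z) = Add(Rational(2, 3), Mul(Rational(-1, 3), n)) (Function('x')(n, z) = Mul(Rational(-1, 3), Add(n, -2)) = Mul(Rational(-1, 3), Add(-2, n)) = Add(Rational(2, 3), Mul(Rational(-1, 3), n)))
Function('k')(V, G) = Add(Rational(4, 3), Mul(2, G, V)) (Function('k')(V, G) = Add(Add(Mul(G, V), Mul(V, G)), Add(Rational(2, 3), Mul(Rational(-1, 3), -2))) = Add(Add(Mul(G, V), Mul(G, V)), Add(Rational(2, 3), Rational(2, 3))) = Add(Mul(2, G, V), Rational(4, 3)) = Add(Rational(4, 3), Mul(2, G, V)))
Mul(Add(45, Mul(-1, 46)), Function('k')(27, -67)) = Mul(Add(45, Mul(-1, 46)), Add(Rational(4, 3), Mul(2, -67, 27))) = Mul(Add(45, -46), Add(Rational(4, 3), -3618)) = Mul(-1, Rational(-10850, 3)) = Rational(10850, 3)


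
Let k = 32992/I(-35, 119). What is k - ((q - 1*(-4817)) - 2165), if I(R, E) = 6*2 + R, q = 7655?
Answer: -270053/23 ≈ -11741.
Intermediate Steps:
I(R, E) = 12 + R
k = -32992/23 (k = 32992/(12 - 35) = 32992/(-23) = 32992*(-1/23) = -32992/23 ≈ -1434.4)
k - ((q - 1*(-4817)) - 2165) = -32992/23 - ((7655 - 1*(-4817)) - 2165) = -32992/23 - ((7655 + 4817) - 2165) = -32992/23 - (12472 - 2165) = -32992/23 - 1*10307 = -32992/23 - 10307 = -270053/23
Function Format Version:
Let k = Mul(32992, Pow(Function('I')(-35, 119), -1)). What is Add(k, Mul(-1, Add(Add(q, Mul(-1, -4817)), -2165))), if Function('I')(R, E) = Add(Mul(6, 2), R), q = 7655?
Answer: Rational(-270053, 23) ≈ -11741.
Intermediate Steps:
Function('I')(R, E) = Add(12, R)
k = Rational(-32992, 23) (k = Mul(32992, Pow(Add(12, -35), -1)) = Mul(32992, Pow(-23, -1)) = Mul(32992, Rational(-1, 23)) = Rational(-32992, 23) ≈ -1434.4)
Add(k, Mul(-1, Add(Add(q, Mul(-1, -4817)), -2165))) = Add(Rational(-32992, 23), Mul(-1, Add(Add(7655, Mul(-1, -4817)), -2165))) = Add(Rational(-32992, 23), Mul(-1, Add(Add(7655, 4817), -2165))) = Add(Rational(-32992, 23), Mul(-1, Add(12472, -2165))) = Add(Rational(-32992, 23), Mul(-1, 10307)) = Add(Rational(-32992, 23), -10307) = Rational(-270053, 23)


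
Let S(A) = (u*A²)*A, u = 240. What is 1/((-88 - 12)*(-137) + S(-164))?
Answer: -1/1058612860 ≈ -9.4463e-10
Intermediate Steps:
S(A) = 240*A³ (S(A) = (240*A²)*A = 240*A³)
1/((-88 - 12)*(-137) + S(-164)) = 1/((-88 - 12)*(-137) + 240*(-164)³) = 1/(-100*(-137) + 240*(-4410944)) = 1/(13700 - 1058626560) = 1/(-1058612860) = -1/1058612860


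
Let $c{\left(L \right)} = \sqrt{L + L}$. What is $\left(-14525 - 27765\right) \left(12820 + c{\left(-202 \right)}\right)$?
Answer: $-542157800 - 84580 i \sqrt{101} \approx -5.4216 \cdot 10^{8} - 8.5002 \cdot 10^{5} i$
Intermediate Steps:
$c{\left(L \right)} = \sqrt{2} \sqrt{L}$ ($c{\left(L \right)} = \sqrt{2 L} = \sqrt{2} \sqrt{L}$)
$\left(-14525 - 27765\right) \left(12820 + c{\left(-202 \right)}\right) = \left(-14525 - 27765\right) \left(12820 + \sqrt{2} \sqrt{-202}\right) = - 42290 \left(12820 + \sqrt{2} i \sqrt{202}\right) = - 42290 \left(12820 + 2 i \sqrt{101}\right) = -542157800 - 84580 i \sqrt{101}$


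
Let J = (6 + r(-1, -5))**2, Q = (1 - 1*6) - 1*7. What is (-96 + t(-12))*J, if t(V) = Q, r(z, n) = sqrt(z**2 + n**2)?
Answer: -6696 - 1296*sqrt(26) ≈ -13304.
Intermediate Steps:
r(z, n) = sqrt(n**2 + z**2)
Q = -12 (Q = (1 - 6) - 7 = -5 - 7 = -12)
t(V) = -12
J = (6 + sqrt(26))**2 (J = (6 + sqrt((-5)**2 + (-1)**2))**2 = (6 + sqrt(25 + 1))**2 = (6 + sqrt(26))**2 ≈ 123.19)
(-96 + t(-12))*J = (-96 - 12)*(6 + sqrt(26))**2 = -108*(6 + sqrt(26))**2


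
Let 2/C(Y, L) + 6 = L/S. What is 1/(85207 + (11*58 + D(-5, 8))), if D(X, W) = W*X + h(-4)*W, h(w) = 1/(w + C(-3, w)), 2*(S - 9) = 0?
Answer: 125/10725393 ≈ 1.1655e-5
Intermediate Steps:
S = 9 (S = 9 + (1/2)*0 = 9 + 0 = 9)
C(Y, L) = 2/(-6 + L/9)
h(w) = 1/(w + 18/(-54 + w))
D(X, W) = -29*W/125 + W*X (D(X, W) = W*X + ((-54 - 4)/(18 - 4*(-54 - 4)))*W = W*X + (-58/(18 - 4*(-58)))*W = W*X + (-58/(18 + 232))*W = W*X + (-58/250)*W = W*X + ((1/250)*(-58))*W = W*X - 29*W/125 = -29*W/125 + W*X)
1/(85207 + (11*58 + D(-5, 8))) = 1/(85207 + (11*58 + (1/125)*8*(-29 + 125*(-5)))) = 1/(85207 + (638 + (1/125)*8*(-29 - 625))) = 1/(85207 + (638 + (1/125)*8*(-654))) = 1/(85207 + (638 - 5232/125)) = 1/(85207 + 74518/125) = 1/(10725393/125) = 125/10725393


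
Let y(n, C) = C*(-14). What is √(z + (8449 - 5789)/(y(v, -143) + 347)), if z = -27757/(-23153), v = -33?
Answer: √503729411329/464841 ≈ 1.5268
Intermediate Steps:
y(n, C) = -14*C
z = 27757/23153 (z = -27757*(-1/23153) = 27757/23153 ≈ 1.1989)
√(z + (8449 - 5789)/(y(v, -143) + 347)) = √(27757/23153 + (8449 - 5789)/(-14*(-143) + 347)) = √(27757/23153 + 2660/(2002 + 347)) = √(27757/23153 + 2660/2349) = √(126788173/54386397) = √503729411329/464841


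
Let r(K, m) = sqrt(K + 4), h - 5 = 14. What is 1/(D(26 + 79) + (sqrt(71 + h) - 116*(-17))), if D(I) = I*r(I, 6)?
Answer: 1/(1972 + 3*sqrt(10) + 105*sqrt(109)) ≈ 0.00032492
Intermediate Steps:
h = 19 (h = 5 + 14 = 19)
r(K, m) = sqrt(4 + K)
D(I) = I*sqrt(4 + I)
1/(D(26 + 79) + (sqrt(71 + h) - 116*(-17))) = 1/((26 + 79)*sqrt(4 + (26 + 79)) + (sqrt(71 + 19) - 116*(-17))) = 1/(105*sqrt(4 + 105) + (sqrt(90) + 1972)) = 1/(105*sqrt(109) + (3*sqrt(10) + 1972)) = 1/(105*sqrt(109) + (1972 + 3*sqrt(10))) = 1/(1972 + 3*sqrt(10) + 105*sqrt(109))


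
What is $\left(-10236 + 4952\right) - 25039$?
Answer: $-30323$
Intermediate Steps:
$\left(-10236 + 4952\right) - 25039 = -5284 - 25039 = -30323$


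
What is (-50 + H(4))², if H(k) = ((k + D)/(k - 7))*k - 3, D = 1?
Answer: 32041/9 ≈ 3560.1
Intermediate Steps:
H(k) = -3 + k*(1 + k)/(-7 + k) (H(k) = ((k + 1)/(k - 7))*k - 3 = ((1 + k)/(-7 + k))*k - 3 = k*(1 + k)/(-7 + k) - 3 = -3 + k*(1 + k)/(-7 + k))
(-50 + H(4))² = (-50 + (21 + 4² - 2*4)/(-7 + 4))² = (-50 + (21 + 16 - 8)/(-3))² = (-50 - ⅓*29)² = (-50 - 29/3)² = (-179/3)² = 32041/9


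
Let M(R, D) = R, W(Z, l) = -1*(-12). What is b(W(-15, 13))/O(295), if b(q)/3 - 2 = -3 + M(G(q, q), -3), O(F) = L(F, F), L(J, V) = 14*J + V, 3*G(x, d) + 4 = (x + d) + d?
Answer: 29/4425 ≈ 0.0065537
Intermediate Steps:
W(Z, l) = 12
G(x, d) = -4/3 + x/3 + 2*d/3 (G(x, d) = -4/3 + ((x + d) + d)/3 = -4/3 + ((d + x) + d)/3 = -4/3 + (x + 2*d)/3 = -4/3 + (x/3 + 2*d/3) = -4/3 + x/3 + 2*d/3)
L(J, V) = V + 14*J
O(F) = 15*F (O(F) = F + 14*F = 15*F)
b(q) = -7 + 3*q (b(q) = 6 + 3*(-3 + (-4/3 + q/3 + 2*q/3)) = 6 + 3*(-3 + (-4/3 + q)) = 6 + 3*(-13/3 + q) = 6 + (-13 + 3*q) = -7 + 3*q)
b(W(-15, 13))/O(295) = (-7 + 3*12)/((15*295)) = (-7 + 36)/4425 = 29*(1/4425) = 29/4425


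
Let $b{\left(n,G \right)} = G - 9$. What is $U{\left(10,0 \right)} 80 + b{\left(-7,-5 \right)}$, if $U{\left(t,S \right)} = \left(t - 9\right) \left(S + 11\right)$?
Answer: $866$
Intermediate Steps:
$U{\left(t,S \right)} = \left(-9 + t\right) \left(11 + S\right)$
$b{\left(n,G \right)} = -9 + G$
$U{\left(10,0 \right)} 80 + b{\left(-7,-5 \right)} = \left(-99 - 0 + 11 \cdot 10 + 0 \cdot 10\right) 80 - 14 = \left(-99 + 0 + 110 + 0\right) 80 - 14 = 11 \cdot 80 - 14 = 880 - 14 = 866$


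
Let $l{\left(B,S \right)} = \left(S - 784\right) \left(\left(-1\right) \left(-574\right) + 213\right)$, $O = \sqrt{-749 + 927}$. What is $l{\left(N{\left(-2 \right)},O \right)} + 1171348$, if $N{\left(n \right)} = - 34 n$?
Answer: $554340 + 787 \sqrt{178} \approx 5.6484 \cdot 10^{5}$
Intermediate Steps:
$O = \sqrt{178} \approx 13.342$
$l{\left(B,S \right)} = -617008 + 787 S$ ($l{\left(B,S \right)} = \left(-784 + S\right) \left(574 + 213\right) = \left(-784 + S\right) 787 = -617008 + 787 S$)
$l{\left(N{\left(-2 \right)},O \right)} + 1171348 = \left(-617008 + 787 \sqrt{178}\right) + 1171348 = 554340 + 787 \sqrt{178}$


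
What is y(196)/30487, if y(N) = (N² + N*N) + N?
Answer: 77028/30487 ≈ 2.5266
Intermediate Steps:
y(N) = N + 2*N² (y(N) = (N² + N²) + N = 2*N² + N = N + 2*N²)
y(196)/30487 = (196*(1 + 2*196))/30487 = (196*(1 + 392))*(1/30487) = (196*393)*(1/30487) = 77028*(1/30487) = 77028/30487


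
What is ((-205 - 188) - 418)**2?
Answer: 657721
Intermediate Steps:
((-205 - 188) - 418)**2 = (-393 - 418)**2 = (-811)**2 = 657721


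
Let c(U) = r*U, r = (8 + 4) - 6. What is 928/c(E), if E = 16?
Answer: 29/3 ≈ 9.6667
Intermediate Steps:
r = 6 (r = 12 - 6 = 6)
c(U) = 6*U
928/c(E) = 928/((6*16)) = 928/96 = 928*(1/96) = 29/3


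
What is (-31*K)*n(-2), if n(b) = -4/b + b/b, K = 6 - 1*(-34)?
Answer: -3720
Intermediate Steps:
K = 40 (K = 6 + 34 = 40)
n(b) = 1 - 4/b (n(b) = -4/b + 1 = 1 - 4/b)
(-31*K)*n(-2) = (-31*40)*((-4 - 2)/(-2)) = -(-620)*(-6) = -1240*3 = -3720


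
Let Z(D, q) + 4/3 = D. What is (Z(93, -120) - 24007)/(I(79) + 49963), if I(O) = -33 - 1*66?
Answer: -35873/74796 ≈ -0.47961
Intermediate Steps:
Z(D, q) = -4/3 + D
I(O) = -99 (I(O) = -33 - 66 = -99)
(Z(93, -120) - 24007)/(I(79) + 49963) = ((-4/3 + 93) - 24007)/(-99 + 49963) = (275/3 - 24007)/49864 = -71746/3*1/49864 = -35873/74796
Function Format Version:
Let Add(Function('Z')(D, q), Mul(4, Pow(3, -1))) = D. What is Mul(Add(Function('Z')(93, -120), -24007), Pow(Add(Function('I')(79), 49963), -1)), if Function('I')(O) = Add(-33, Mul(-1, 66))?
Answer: Rational(-35873, 74796) ≈ -0.47961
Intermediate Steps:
Function('Z')(D, q) = Add(Rational(-4, 3), D)
Function('I')(O) = -99 (Function('I')(O) = Add(-33, -66) = -99)
Mul(Add(Function('Z')(93, -120), -24007), Pow(Add(Function('I')(79), 49963), -1)) = Mul(Add(Add(Rational(-4, 3), 93), -24007), Pow(Add(-99, 49963), -1)) = Mul(Add(Rational(275, 3), -24007), Pow(49864, -1)) = Mul(Rational(-71746, 3), Rational(1, 49864)) = Rational(-35873, 74796)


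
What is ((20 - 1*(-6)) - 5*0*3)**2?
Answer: 676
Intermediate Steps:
((20 - 1*(-6)) - 5*0*3)**2 = ((20 + 6) + 0*3)**2 = (26 + 0)**2 = 26**2 = 676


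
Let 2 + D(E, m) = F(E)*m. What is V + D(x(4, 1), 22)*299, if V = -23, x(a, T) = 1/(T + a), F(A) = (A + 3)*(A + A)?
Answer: 194971/25 ≈ 7798.8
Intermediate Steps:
F(A) = 2*A*(3 + A) (F(A) = (3 + A)*(2*A) = 2*A*(3 + A))
D(E, m) = -2 + 2*E*m*(3 + E) (D(E, m) = -2 + (2*E*(3 + E))*m = -2 + 2*E*m*(3 + E))
V + D(x(4, 1), 22)*299 = -23 + (-2 + 2*22*(3 + 1/(1 + 4))/(1 + 4))*299 = -23 + (-2 + 2*22*(3 + 1/5)/5)*299 = -23 + (-2 + 2*(1/5)*22*(3 + 1/5))*299 = -23 + (-2 + 2*(1/5)*22*(16/5))*299 = -23 + (-2 + 704/25)*299 = -23 + (654/25)*299 = -23 + 195546/25 = 194971/25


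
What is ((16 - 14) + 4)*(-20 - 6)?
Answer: -156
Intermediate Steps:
((16 - 14) + 4)*(-20 - 6) = (2 + 4)*(-26) = 6*(-26) = -156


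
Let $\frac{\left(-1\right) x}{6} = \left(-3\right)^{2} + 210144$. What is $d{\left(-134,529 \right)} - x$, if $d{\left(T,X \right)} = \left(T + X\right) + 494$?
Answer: $1261807$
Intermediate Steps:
$d{\left(T,X \right)} = 494 + T + X$
$x = -1260918$ ($x = - 6 \left(\left(-3\right)^{2} + 210144\right) = - 6 \left(9 + 210144\right) = \left(-6\right) 210153 = -1260918$)
$d{\left(-134,529 \right)} - x = \left(494 - 134 + 529\right) - -1260918 = 889 + 1260918 = 1261807$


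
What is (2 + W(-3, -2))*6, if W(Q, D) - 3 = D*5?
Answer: -30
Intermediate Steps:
W(Q, D) = 3 + 5*D (W(Q, D) = 3 + D*5 = 3 + 5*D)
(2 + W(-3, -2))*6 = (2 + (3 + 5*(-2)))*6 = (2 + (3 - 10))*6 = (2 - 7)*6 = -5*6 = -30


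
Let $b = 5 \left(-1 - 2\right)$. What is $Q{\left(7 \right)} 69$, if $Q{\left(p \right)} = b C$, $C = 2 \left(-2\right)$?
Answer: $4140$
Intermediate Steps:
$b = -15$ ($b = 5 \left(-3\right) = -15$)
$C = -4$
$Q{\left(p \right)} = 60$ ($Q{\left(p \right)} = \left(-15\right) \left(-4\right) = 60$)
$Q{\left(7 \right)} 69 = 60 \cdot 69 = 4140$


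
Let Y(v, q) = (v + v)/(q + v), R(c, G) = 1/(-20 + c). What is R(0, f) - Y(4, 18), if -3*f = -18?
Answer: -91/220 ≈ -0.41364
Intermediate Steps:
f = 6 (f = -⅓*(-18) = 6)
Y(v, q) = 2*v/(q + v) (Y(v, q) = (2*v)/(q + v) = 2*v/(q + v))
R(0, f) - Y(4, 18) = 1/(-20 + 0) - 2*4/(18 + 4) = 1/(-20) - 2*4/22 = -1/20 - 2*4/22 = -1/20 - 1*4/11 = -1/20 - 4/11 = -91/220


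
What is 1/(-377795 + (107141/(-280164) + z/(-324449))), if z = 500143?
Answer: -90898929636/34341336005686381 ≈ -2.6469e-6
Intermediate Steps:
1/(-377795 + (107141/(-280164) + z/(-324449))) = 1/(-377795 + (107141/(-280164) + 500143/(-324449))) = 1/(-377795 + (107141*(-1/280164) + 500143*(-1/324449))) = 1/(-377795 + (-107141/280164 - 500143/324449)) = 1/(-377795 - 174883853761/90898929636) = 1/(-34341336005686381/90898929636) = -90898929636/34341336005686381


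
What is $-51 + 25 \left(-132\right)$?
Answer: $-3351$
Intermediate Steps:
$-51 + 25 \left(-132\right) = -51 - 3300 = -3351$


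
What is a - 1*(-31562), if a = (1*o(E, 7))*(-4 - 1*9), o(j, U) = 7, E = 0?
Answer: 31471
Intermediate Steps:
a = -91 (a = (1*7)*(-4 - 1*9) = 7*(-4 - 9) = 7*(-13) = -91)
a - 1*(-31562) = -91 - 1*(-31562) = -91 + 31562 = 31471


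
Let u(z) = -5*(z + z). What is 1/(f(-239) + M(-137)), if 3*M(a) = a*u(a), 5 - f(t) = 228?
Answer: -3/188359 ≈ -1.5927e-5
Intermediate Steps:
f(t) = -223 (f(t) = 5 - 1*228 = 5 - 228 = -223)
u(z) = -10*z
M(a) = -10*a²/3 (M(a) = (a*(-10*a))/3 = (-10*a²)/3 = -10*a²/3)
1/(f(-239) + M(-137)) = 1/(-223 - 10/3*(-137)²) = 1/(-223 - 10/3*18769) = 1/(-223 - 187690/3) = 1/(-188359/3) = -3/188359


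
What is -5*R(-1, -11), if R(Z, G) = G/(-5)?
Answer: -11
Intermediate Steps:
R(Z, G) = -G/5 (R(Z, G) = G*(-⅕) = -G/5)
-5*R(-1, -11) = -(-1)*(-11) = -5*11/5 = -11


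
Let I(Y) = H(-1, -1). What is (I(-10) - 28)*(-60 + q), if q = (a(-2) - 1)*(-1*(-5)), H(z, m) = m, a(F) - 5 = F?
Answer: 1450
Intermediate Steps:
a(F) = 5 + F
q = 10 (q = ((5 - 2) - 1)*(-1*(-5)) = (3 - 1)*5 = 2*5 = 10)
I(Y) = -1
(I(-10) - 28)*(-60 + q) = (-1 - 28)*(-60 + 10) = -29*(-50) = 1450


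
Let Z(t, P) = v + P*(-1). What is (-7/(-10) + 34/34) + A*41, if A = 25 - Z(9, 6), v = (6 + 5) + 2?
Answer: 7397/10 ≈ 739.70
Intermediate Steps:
v = 13 (v = 11 + 2 = 13)
Z(t, P) = 13 - P (Z(t, P) = 13 + P*(-1) = 13 - P)
A = 18 (A = 25 - (13 - 1*6) = 25 - (13 - 6) = 25 - 1*7 = 25 - 7 = 18)
(-7/(-10) + 34/34) + A*41 = (-7/(-10) + 34/34) + 18*41 = (-7*(-1/10) + 34*(1/34)) + 738 = (7/10 + 1) + 738 = 17/10 + 738 = 7397/10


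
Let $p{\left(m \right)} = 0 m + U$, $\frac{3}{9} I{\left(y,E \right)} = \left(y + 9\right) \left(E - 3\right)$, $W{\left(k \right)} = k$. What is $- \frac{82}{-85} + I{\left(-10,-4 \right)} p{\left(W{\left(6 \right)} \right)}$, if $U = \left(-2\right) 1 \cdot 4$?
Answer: $- \frac{14198}{85} \approx -167.04$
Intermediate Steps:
$U = -8$ ($U = \left(-2\right) 4 = -8$)
$I{\left(y,E \right)} = 3 \left(-3 + E\right) \left(9 + y\right)$ ($I{\left(y,E \right)} = 3 \left(y + 9\right) \left(E - 3\right) = 3 \left(9 + y\right) \left(-3 + E\right) = 3 \left(-3 + E\right) \left(9 + y\right)$)
$p{\left(m \right)} = -8$ ($p{\left(m \right)} = 0 m - 8 = 0 - 8 = -8$)
$- \frac{82}{-85} + I{\left(-10,-4 \right)} p{\left(W{\left(6 \right)} \right)} = - \frac{82}{-85} + \left(-81 - -90 + 27 \left(-4\right) + 3 \left(-4\right) \left(-10\right)\right) \left(-8\right) = \left(-82\right) \left(- \frac{1}{85}\right) + \left(-81 + 90 - 108 + 120\right) \left(-8\right) = \frac{82}{85} + 21 \left(-8\right) = \frac{82}{85} - 168 = - \frac{14198}{85}$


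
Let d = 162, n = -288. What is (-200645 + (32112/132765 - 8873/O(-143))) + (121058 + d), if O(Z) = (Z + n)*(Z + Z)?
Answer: -433273315958101/5455136830 ≈ -79425.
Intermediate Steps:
O(Z) = 2*Z*(-288 + Z) (O(Z) = (Z - 288)*(Z + Z) = (-288 + Z)*(2*Z) = 2*Z*(-288 + Z))
(-200645 + (32112/132765 - 8873/O(-143))) + (121058 + d) = (-200645 + (32112/132765 - 8873*(-1/(286*(-288 - 143))))) + (121058 + 162) = (-200645 + (32112*(1/132765) - 8873/(2*(-143)*(-431)))) + 121220 = (-200645 + (10704/44255 - 8873/123266)) + 121220 = (-200645 + 926764649/5455136830) + 121220 = -1094545002490701/5455136830 + 121220 = -433273315958101/5455136830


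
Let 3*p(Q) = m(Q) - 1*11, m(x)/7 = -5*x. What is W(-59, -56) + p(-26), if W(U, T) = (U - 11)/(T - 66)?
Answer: 54944/183 ≈ 300.24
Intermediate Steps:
m(x) = -35*x (m(x) = 7*(-5*x) = -35*x)
p(Q) = -11/3 - 35*Q/3 (p(Q) = (-35*Q - 1*11)/3 = (-35*Q - 11)/3 = (-11 - 35*Q)/3 = -11/3 - 35*Q/3)
W(U, T) = (-11 + U)/(-66 + T)
W(-59, -56) + p(-26) = (-11 - 59)/(-66 - 56) + (-11/3 - 35/3*(-26)) = -70/(-122) + (-11/3 + 910/3) = -1/122*(-70) + 899/3 = 35/61 + 899/3 = 54944/183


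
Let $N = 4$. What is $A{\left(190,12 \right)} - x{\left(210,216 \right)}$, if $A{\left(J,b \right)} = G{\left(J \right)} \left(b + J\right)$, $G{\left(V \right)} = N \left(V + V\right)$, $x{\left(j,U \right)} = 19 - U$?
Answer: $307237$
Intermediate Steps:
$G{\left(V \right)} = 8 V$ ($G{\left(V \right)} = 4 \left(V + V\right) = 4 \cdot 2 V = 8 V$)
$A{\left(J,b \right)} = 8 J \left(J + b\right)$ ($A{\left(J,b \right)} = 8 J \left(b + J\right) = 8 J \left(J + b\right)$)
$A{\left(190,12 \right)} - x{\left(210,216 \right)} = 8 \cdot 190 \left(190 + 12\right) - \left(19 - 216\right) = 8 \cdot 190 \cdot 202 - \left(19 - 216\right) = 307040 - -197 = 307040 + 197 = 307237$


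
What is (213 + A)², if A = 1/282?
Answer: 3608044489/79524 ≈ 45371.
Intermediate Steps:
A = 1/282 ≈ 0.0035461
(213 + A)² = (213 + 1/282)² = (60067/282)² = 3608044489/79524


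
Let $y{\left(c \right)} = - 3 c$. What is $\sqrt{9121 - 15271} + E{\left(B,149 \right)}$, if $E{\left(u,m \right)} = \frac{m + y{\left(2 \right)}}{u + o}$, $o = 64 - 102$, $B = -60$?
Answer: $- \frac{143}{98} + 5 i \sqrt{246} \approx -1.4592 + 78.422 i$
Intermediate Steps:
$o = -38$
$E{\left(u,m \right)} = \frac{-6 + m}{-38 + u}$ ($E{\left(u,m \right)} = \frac{m - 6}{u - 38} = \frac{m - 6}{-38 + u} = \frac{-6 + m}{-38 + u}$)
$\sqrt{9121 - 15271} + E{\left(B,149 \right)} = \sqrt{9121 - 15271} + \frac{-6 + 149}{-38 - 60} = \sqrt{-6150} + \frac{1}{-98} \cdot 143 = 5 i \sqrt{246} - \frac{143}{98} = - \frac{143}{98} + 5 i \sqrt{246}$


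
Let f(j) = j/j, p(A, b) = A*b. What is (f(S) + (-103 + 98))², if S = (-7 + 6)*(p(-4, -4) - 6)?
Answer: 16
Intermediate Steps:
S = -10 (S = (-7 + 6)*(-4*(-4) - 6) = -(16 - 6) = -1*10 = -10)
f(j) = 1
(f(S) + (-103 + 98))² = (1 + (-103 + 98))² = (1 - 5)² = (-4)² = 16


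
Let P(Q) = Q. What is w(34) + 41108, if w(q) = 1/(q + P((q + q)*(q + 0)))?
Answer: 96439369/2346 ≈ 41108.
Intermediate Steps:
w(q) = 1/(q + 2*q²) (w(q) = 1/(q + (q + q)*(q + 0)) = 1/(q + (2*q)*q) = 1/(q + 2*q²))
w(34) + 41108 = 1/(34*(1 + 2*34)) + 41108 = 1/(34*(1 + 68)) + 41108 = (1/34)/69 + 41108 = (1/34)*(1/69) + 41108 = 1/2346 + 41108 = 96439369/2346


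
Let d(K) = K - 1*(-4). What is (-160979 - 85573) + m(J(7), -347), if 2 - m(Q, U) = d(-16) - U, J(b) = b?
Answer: -246885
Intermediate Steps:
d(K) = 4 + K (d(K) = K + 4 = 4 + K)
m(Q, U) = 14 + U (m(Q, U) = 2 - ((4 - 16) - U) = 2 - (-12 - U) = 2 + (12 + U) = 14 + U)
(-160979 - 85573) + m(J(7), -347) = (-160979 - 85573) + (14 - 347) = -246552 - 333 = -246885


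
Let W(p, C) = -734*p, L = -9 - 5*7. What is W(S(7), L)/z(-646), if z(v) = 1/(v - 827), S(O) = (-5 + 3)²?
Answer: 4324728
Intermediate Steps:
S(O) = 4 (S(O) = (-2)² = 4)
z(v) = 1/(-827 + v)
L = -44 (L = -9 - 35 = -44)
W(S(7), L)/z(-646) = (-734*4)/(1/(-827 - 646)) = -2936/(1/(-1473)) = -2936/(-1/1473) = -2936*(-1473) = 4324728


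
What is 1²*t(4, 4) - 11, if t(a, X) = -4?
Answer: -15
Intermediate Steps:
1²*t(4, 4) - 11 = 1²*(-4) - 11 = 1*(-4) - 11 = -4 - 11 = -15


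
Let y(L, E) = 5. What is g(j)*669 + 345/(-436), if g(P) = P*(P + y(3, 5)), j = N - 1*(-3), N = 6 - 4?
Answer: 14583855/436 ≈ 33449.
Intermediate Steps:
N = 2
j = 5 (j = 2 - 1*(-3) = 2 + 3 = 5)
g(P) = P*(5 + P) (g(P) = P*(P + 5) = P*(5 + P))
g(j)*669 + 345/(-436) = (5*(5 + 5))*669 + 345/(-436) = (5*10)*669 + 345*(-1/436) = 50*669 - 345/436 = 33450 - 345/436 = 14583855/436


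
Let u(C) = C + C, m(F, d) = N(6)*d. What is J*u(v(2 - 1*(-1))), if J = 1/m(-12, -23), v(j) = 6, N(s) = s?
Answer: -2/23 ≈ -0.086957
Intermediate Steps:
m(F, d) = 6*d
u(C) = 2*C
J = -1/138 (J = 1/(6*(-23)) = 1/(-138) = -1/138 ≈ -0.0072464)
J*u(v(2 - 1*(-1))) = -6/69 = -1/138*12 = -2/23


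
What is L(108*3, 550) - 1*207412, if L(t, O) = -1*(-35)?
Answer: -207377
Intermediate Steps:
L(t, O) = 35
L(108*3, 550) - 1*207412 = 35 - 1*207412 = 35 - 207412 = -207377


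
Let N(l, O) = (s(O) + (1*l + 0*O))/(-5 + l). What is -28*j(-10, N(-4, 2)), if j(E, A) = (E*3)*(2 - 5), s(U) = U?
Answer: -2520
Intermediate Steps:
N(l, O) = (O + l)/(-5 + l) (N(l, O) = (O + (1*l + 0*O))/(-5 + l) = (O + (l + 0))/(-5 + l) = (O + l)/(-5 + l))
j(E, A) = -9*E (j(E, A) = (3*E)*(-3) = -9*E)
-28*j(-10, N(-4, 2)) = -(-252)*(-10) = -28*90 = -2520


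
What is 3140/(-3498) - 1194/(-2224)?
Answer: -701687/1944888 ≈ -0.36079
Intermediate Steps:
3140/(-3498) - 1194/(-2224) = 3140*(-1/3498) - 1194*(-1/2224) = -1570/1749 + 597/1112 = -701687/1944888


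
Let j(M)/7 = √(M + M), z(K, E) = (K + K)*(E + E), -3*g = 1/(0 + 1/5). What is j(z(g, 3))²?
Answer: -1960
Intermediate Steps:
g = -5/3 (g = -1/(3*(0 + 1/5)) = -1/(3*(0 + ⅕)) = -1/(3*⅕) = -⅓*5 = -5/3 ≈ -1.6667)
z(K, E) = 4*E*K (z(K, E) = (2*K)*(2*E) = 4*E*K)
j(M) = 7*√2*√M (j(M) = 7*√(M + M) = 7*√(2*M) = 7*(√2*√M) = 7*√2*√M)
j(z(g, 3))² = (7*√2*√(4*3*(-5/3)))² = (7*√2*√(-20))² = (7*√2*(2*I*√5))² = (14*I*√10)² = -1960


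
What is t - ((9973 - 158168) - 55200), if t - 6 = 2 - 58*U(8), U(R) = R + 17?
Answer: 201953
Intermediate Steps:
U(R) = 17 + R
t = -1442 (t = 6 + (2 - 58*(17 + 8)) = 6 + (2 - 58*25) = 6 + (2 - 1450) = 6 - 1448 = -1442)
t - ((9973 - 158168) - 55200) = -1442 - ((9973 - 158168) - 55200) = -1442 - (-148195 - 55200) = -1442 - 1*(-203395) = -1442 + 203395 = 201953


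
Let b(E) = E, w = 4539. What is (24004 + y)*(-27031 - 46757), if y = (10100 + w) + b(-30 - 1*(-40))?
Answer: -2852127564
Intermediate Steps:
y = 14649 (y = (10100 + 4539) + (-30 - 1*(-40)) = 14639 + (-30 + 40) = 14639 + 10 = 14649)
(24004 + y)*(-27031 - 46757) = (24004 + 14649)*(-27031 - 46757) = 38653*(-73788) = -2852127564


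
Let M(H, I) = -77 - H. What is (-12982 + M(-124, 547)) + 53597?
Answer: 40662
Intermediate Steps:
(-12982 + M(-124, 547)) + 53597 = (-12982 + (-77 - 1*(-124))) + 53597 = (-12982 + (-77 + 124)) + 53597 = (-12982 + 47) + 53597 = -12935 + 53597 = 40662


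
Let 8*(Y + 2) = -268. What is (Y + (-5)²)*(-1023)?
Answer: 21483/2 ≈ 10742.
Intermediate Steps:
Y = -71/2 (Y = -2 + (⅛)*(-268) = -2 - 67/2 = -71/2 ≈ -35.500)
(Y + (-5)²)*(-1023) = (-71/2 + (-5)²)*(-1023) = (-71/2 + 25)*(-1023) = -21/2*(-1023) = 21483/2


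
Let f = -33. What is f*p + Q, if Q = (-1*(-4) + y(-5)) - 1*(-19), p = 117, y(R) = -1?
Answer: -3839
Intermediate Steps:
Q = 22 (Q = (-1*(-4) - 1) - 1*(-19) = (4 - 1) + 19 = 3 + 19 = 22)
f*p + Q = -33*117 + 22 = -3861 + 22 = -3839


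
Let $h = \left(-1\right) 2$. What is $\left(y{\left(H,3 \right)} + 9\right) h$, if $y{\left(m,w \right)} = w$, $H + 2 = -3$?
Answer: $-24$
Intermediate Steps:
$H = -5$ ($H = -2 - 3 = -5$)
$h = -2$
$\left(y{\left(H,3 \right)} + 9\right) h = \left(3 + 9\right) \left(-2\right) = 12 \left(-2\right) = -24$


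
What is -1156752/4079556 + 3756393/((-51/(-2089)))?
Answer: 296413927153295/1926457 ≈ 1.5386e+8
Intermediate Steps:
-1156752/4079556 + 3756393/((-51/(-2089))) = -1156752*1/4079556 + 3756393/((-51*(-1/2089))) = -32132/113321 + 3756393/(51/2089) = -32132/113321 + 3756393*(2089/51) = -32132/113321 + 2615701659/17 = 296413927153295/1926457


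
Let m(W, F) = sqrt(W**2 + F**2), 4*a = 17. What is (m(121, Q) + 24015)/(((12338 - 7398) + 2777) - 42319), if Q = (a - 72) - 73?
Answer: -8005/11534 - 5*sqrt(22049)/138408 ≈ -0.69940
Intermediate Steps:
a = 17/4 (a = (1/4)*17 = 17/4 ≈ 4.2500)
Q = -563/4 (Q = (17/4 - 72) - 73 = -271/4 - 73 = -563/4 ≈ -140.75)
m(W, F) = sqrt(F**2 + W**2)
(m(121, Q) + 24015)/(((12338 - 7398) + 2777) - 42319) = (sqrt((-563/4)**2 + 121**2) + 24015)/(((12338 - 7398) + 2777) - 42319) = (sqrt(316969/16 + 14641) + 24015)/((4940 + 2777) - 42319) = (sqrt(551225/16) + 24015)/(7717 - 42319) = (5*sqrt(22049)/4 + 24015)/(-34602) = (24015 + 5*sqrt(22049)/4)*(-1/34602) = -8005/11534 - 5*sqrt(22049)/138408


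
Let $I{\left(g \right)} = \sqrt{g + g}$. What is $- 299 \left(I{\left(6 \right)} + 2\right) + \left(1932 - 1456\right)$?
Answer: $-122 - 598 \sqrt{3} \approx -1157.8$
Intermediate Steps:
$I{\left(g \right)} = \sqrt{2} \sqrt{g}$ ($I{\left(g \right)} = \sqrt{2 g} = \sqrt{2} \sqrt{g}$)
$- 299 \left(I{\left(6 \right)} + 2\right) + \left(1932 - 1456\right) = - 299 \left(\sqrt{2} \sqrt{6} + 2\right) + \left(1932 - 1456\right) = - 299 \left(2 \sqrt{3} + 2\right) + \left(1932 - 1456\right) = - 299 \left(2 + 2 \sqrt{3}\right) + 476 = \left(-598 - 598 \sqrt{3}\right) + 476 = -122 - 598 \sqrt{3}$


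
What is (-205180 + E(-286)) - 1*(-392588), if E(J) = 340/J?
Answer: 26799174/143 ≈ 1.8741e+5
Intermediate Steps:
(-205180 + E(-286)) - 1*(-392588) = (-205180 + 340/(-286)) - 1*(-392588) = (-205180 + 340*(-1/286)) + 392588 = (-205180 - 170/143) + 392588 = -29340910/143 + 392588 = 26799174/143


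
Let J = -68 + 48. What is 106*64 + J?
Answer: 6764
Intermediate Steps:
J = -20
106*64 + J = 106*64 - 20 = 6784 - 20 = 6764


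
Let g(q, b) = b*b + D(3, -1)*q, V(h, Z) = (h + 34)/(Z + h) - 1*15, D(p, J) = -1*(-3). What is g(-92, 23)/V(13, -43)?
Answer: -7590/497 ≈ -15.272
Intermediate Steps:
D(p, J) = 3
V(h, Z) = -15 + (34 + h)/(Z + h) (V(h, Z) = (34 + h)/(Z + h) - 15 = -15 + (34 + h)/(Z + h))
g(q, b) = b**2 + 3*q (g(q, b) = b*b + 3*q = b**2 + 3*q)
g(-92, 23)/V(13, -43) = (23**2 + 3*(-92))/(((34 - 15*(-43) - 14*13)/(-43 + 13))) = (529 - 276)/(((34 + 645 - 182)/(-30))) = 253/((-1/30*497)) = 253/(-497/30) = 253*(-30/497) = -7590/497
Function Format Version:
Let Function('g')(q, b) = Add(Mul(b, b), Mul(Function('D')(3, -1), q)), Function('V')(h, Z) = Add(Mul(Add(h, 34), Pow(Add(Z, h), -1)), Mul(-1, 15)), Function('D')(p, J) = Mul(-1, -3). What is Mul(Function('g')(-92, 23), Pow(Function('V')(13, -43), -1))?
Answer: Rational(-7590, 497) ≈ -15.272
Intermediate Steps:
Function('D')(p, J) = 3
Function('V')(h, Z) = Add(-15, Mul(Pow(Add(Z, h), -1), Add(34, h))) (Function('V')(h, Z) = Add(Mul(Add(34, h), Pow(Add(Z, h), -1)), -15) = Add(Mul(Pow(Add(Z, h), -1), Add(34, h)), -15) = Add(-15, Mul(Pow(Add(Z, h), -1), Add(34, h))))
Function('g')(q, b) = Add(Pow(b, 2), Mul(3, q)) (Function('g')(q, b) = Add(Mul(b, b), Mul(3, q)) = Add(Pow(b, 2), Mul(3, q)))
Mul(Function('g')(-92, 23), Pow(Function('V')(13, -43), -1)) = Mul(Add(Pow(23, 2), Mul(3, -92)), Pow(Mul(Pow(Add(-43, 13), -1), Add(34, Mul(-15, -43), Mul(-14, 13))), -1)) = Mul(Add(529, -276), Pow(Mul(Pow(-30, -1), Add(34, 645, -182)), -1)) = Mul(253, Pow(Mul(Rational(-1, 30), 497), -1)) = Mul(253, Pow(Rational(-497, 30), -1)) = Mul(253, Rational(-30, 497)) = Rational(-7590, 497)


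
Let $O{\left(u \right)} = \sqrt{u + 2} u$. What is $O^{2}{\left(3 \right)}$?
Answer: $45$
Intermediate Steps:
$O{\left(u \right)} = u \sqrt{2 + u}$ ($O{\left(u \right)} = \sqrt{2 + u} u = u \sqrt{2 + u}$)
$O^{2}{\left(3 \right)} = \left(3 \sqrt{2 + 3}\right)^{2} = \left(3 \sqrt{5}\right)^{2} = 45$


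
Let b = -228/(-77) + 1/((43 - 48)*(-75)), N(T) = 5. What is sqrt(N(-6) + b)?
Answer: 8*sqrt(4149915)/5775 ≈ 2.8220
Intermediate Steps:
b = 85577/28875 (b = -228*(-1/77) - 1/75/(-5) = 228/77 - 1/5*(-1/75) = 228/77 + 1/375 = 85577/28875 ≈ 2.9637)
sqrt(N(-6) + b) = sqrt(5 + 85577/28875) = sqrt(229952/28875) = 8*sqrt(4149915)/5775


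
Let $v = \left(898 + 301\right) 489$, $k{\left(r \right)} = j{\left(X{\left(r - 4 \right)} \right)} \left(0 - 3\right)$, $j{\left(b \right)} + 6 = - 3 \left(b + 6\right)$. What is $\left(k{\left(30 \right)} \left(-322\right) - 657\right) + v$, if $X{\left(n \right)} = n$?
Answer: $487122$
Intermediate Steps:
$j{\left(b \right)} = -24 - 3 b$ ($j{\left(b \right)} = -6 - 3 \left(b + 6\right) = -6 - 3 \left(6 + b\right) = -6 - \left(18 + 3 b\right) = -24 - 3 b$)
$k{\left(r \right)} = 36 + 9 r$ ($k{\left(r \right)} = \left(-24 - 3 \left(r - 4\right)\right) \left(0 - 3\right) = \left(-24 - 3 \left(-4 + r\right)\right) \left(-3\right) = \left(-24 - \left(-12 + 3 r\right)\right) \left(-3\right) = \left(-12 - 3 r\right) \left(-3\right) = 36 + 9 r$)
$v = 586311$ ($v = 1199 \cdot 489 = 586311$)
$\left(k{\left(30 \right)} \left(-322\right) - 657\right) + v = \left(\left(36 + 9 \cdot 30\right) \left(-322\right) - 657\right) + 586311 = \left(\left(36 + 270\right) \left(-322\right) - 657\right) + 586311 = \left(306 \left(-322\right) - 657\right) + 586311 = \left(-98532 - 657\right) + 586311 = -99189 + 586311 = 487122$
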